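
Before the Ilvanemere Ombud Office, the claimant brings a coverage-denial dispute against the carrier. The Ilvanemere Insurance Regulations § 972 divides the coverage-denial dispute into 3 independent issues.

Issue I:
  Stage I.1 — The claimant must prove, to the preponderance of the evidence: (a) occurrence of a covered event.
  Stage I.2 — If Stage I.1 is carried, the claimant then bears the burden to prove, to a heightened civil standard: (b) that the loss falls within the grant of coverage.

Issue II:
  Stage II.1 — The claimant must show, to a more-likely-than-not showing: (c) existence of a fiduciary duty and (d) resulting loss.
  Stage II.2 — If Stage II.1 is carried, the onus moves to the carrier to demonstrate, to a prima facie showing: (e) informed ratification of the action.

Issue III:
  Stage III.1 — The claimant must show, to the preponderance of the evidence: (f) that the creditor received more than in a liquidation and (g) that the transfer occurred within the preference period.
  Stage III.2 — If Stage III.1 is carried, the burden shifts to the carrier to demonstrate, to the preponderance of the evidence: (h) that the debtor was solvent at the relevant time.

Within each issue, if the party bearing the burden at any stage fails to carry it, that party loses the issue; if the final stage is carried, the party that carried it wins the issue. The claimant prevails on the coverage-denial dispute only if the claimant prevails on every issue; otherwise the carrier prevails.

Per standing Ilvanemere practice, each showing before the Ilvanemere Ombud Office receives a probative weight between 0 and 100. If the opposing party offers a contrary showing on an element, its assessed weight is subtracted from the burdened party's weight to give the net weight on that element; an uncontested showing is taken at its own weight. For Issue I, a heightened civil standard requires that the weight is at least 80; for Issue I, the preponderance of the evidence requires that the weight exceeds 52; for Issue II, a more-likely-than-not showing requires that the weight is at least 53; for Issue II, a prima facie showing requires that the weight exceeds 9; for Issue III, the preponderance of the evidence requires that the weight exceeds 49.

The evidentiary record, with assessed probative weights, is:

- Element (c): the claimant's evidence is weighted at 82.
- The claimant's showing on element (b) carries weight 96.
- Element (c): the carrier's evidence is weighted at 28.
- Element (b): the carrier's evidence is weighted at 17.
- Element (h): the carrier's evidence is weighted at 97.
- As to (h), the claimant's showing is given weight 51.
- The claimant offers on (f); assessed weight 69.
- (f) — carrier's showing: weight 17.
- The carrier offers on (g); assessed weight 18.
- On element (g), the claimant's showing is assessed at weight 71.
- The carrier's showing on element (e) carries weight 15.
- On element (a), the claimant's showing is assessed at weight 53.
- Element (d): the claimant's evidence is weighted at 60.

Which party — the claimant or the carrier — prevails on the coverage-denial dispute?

carrier

— Issue I —
At Stage I.1 the claimant must meet the preponderance of the evidence (weight exceeds 52): on (a) the weight is 53, which does exceed 52, so (a) meets the standard.
  Stage I.1 carried; the burden remains with the claimant.
At Stage I.2 the claimant must meet a heightened civil standard (weight is at least 80): on (b) the weight is 96 less the opposing 17 gives net 79, which does not reach 80, so (b) does not meet the standard.
  The claimant does not carry Stage I.2.
So the carrier prevails on this issue.
— Issue II —
Stage II.1 — burden on claimant; standard: a more-likely-than-not showing (weight is at least 53).
    (c): 82 − 28 = 54 ≥ 53 [met]
    (d): 60 ≥ 53 [met]
  Stage II.1 is satisfied; the onus moves to the carrier.
Stage II.2 — burden on carrier; standard: a prima facie showing (weight exceeds 9).
    (e): 15 > 9 [met]
  All elements met at the final stage.
Every stage carried; the carrier prevails on this issue.
— Issue III —
Stage III.1 (claimant, the preponderance of the evidence, weight exceeds 49): (f) net 69−17=52 > 49 — meets; (g) net 71−18=53 > 49 — meets.
  Stage III.1 carried; the burden shifts to the carrier.
Stage III.2 (carrier, the preponderance of the evidence, weight exceeds 49): (h) net 97−51=46 ≤ 49 — fails.
  Not every element is met, so the carrier fails to carry Stage III.2.
The claimant prevails on this issue.
Per-issue: Issue I → carrier; Issue II → carrier; Issue III → claimant. The claimant must prevail on every issue; overall, the carrier prevails.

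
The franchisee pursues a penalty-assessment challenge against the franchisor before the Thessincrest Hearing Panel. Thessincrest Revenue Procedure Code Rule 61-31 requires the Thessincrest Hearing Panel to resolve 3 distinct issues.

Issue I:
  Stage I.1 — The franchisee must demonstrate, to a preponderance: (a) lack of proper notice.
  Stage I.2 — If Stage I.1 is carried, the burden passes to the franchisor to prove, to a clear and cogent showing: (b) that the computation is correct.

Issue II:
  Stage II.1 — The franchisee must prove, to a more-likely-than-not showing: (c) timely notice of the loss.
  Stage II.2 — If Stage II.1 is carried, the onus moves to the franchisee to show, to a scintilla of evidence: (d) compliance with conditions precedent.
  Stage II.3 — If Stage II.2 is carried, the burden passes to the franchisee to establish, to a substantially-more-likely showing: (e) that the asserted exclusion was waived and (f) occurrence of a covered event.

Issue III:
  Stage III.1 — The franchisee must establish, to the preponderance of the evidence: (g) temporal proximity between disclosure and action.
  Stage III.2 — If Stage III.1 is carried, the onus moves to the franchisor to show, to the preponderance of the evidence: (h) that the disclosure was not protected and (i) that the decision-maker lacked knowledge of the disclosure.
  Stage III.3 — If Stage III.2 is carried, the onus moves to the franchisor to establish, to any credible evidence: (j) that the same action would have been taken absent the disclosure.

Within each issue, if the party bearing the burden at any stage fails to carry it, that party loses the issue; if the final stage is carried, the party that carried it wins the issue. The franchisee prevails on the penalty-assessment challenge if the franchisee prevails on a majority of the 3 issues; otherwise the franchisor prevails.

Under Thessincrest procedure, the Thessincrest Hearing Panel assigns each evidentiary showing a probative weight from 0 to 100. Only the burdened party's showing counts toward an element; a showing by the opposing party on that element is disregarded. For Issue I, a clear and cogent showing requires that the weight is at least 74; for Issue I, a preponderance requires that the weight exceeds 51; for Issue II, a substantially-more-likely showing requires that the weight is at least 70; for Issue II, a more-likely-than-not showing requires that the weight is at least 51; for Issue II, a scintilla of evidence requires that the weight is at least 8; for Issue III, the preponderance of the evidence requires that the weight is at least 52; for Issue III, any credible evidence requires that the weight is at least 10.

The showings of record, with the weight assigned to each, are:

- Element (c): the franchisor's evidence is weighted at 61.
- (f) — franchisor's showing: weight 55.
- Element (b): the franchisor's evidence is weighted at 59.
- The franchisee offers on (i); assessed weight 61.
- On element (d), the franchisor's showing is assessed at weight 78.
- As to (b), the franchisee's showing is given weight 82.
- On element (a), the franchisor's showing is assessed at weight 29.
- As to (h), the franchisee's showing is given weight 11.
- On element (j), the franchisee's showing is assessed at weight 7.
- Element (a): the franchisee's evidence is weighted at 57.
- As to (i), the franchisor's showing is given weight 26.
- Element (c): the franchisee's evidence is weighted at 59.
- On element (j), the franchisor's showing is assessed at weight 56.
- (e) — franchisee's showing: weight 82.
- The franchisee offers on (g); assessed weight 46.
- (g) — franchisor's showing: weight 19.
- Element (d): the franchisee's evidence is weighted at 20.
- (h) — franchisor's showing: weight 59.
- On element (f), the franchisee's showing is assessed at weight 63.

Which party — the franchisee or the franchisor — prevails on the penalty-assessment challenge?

— Issue I —
Stage I.1 (franchisee, a preponderance, weight exceeds 51): (a) 57 (franchisor's 29 disregarded) > 51 — meets.
  Stage I.1 is satisfied; the onus moves to the franchisor.
Stage I.2 (franchisor, a clear and cogent showing, weight is at least 74): (b) 59 (franchisee's 82 disregarded) < 74 — fails.
  Not every element is met, so the franchisor fails to carry Stage I.2.
The analysis ends at Stage I.2; the franchisee prevails on this issue.
— Issue II —
Stage II.1 — burden on franchisee; standard: a more-likely-than-not showing (weight is at least 51).
    (c): 59 (franchisor's 61 disregarded) ≥ 51 [met]
  All elements met. The franchisee retains the burden for Stage II.2.
Stage II.2 — burden on franchisee; standard: a scintilla of evidence (weight is at least 8).
    (d): 20 (franchisor's 78 disregarded) ≥ 8 [met]
  All elements met. The franchisee retains the burden for Stage II.3.
Stage II.3 — burden on franchisee; standard: a substantially-more-likely showing (weight is at least 70).
    (e): 82 ≥ 70 [met]
    (f): 63 (franchisor's 55 disregarded) < 70 [not met]
  Not every element is met, so the franchisee fails to carry Stage II.3.
The franchisor prevails on this issue.
— Issue III —
Stage III.1 (franchisee, the preponderance of the evidence, weight is at least 52): (g) 46 (franchisor's 19 disregarded) < 52 — fails.
  Stage III.1 not carried; the franchisee fails its burden.
The franchisor prevails on this issue.
Per-issue: Issue I → franchisee; Issue II → franchisor; Issue III → franchisor. The franchisee must prevail on a majority of issues; overall, the franchisor prevails.

franchisor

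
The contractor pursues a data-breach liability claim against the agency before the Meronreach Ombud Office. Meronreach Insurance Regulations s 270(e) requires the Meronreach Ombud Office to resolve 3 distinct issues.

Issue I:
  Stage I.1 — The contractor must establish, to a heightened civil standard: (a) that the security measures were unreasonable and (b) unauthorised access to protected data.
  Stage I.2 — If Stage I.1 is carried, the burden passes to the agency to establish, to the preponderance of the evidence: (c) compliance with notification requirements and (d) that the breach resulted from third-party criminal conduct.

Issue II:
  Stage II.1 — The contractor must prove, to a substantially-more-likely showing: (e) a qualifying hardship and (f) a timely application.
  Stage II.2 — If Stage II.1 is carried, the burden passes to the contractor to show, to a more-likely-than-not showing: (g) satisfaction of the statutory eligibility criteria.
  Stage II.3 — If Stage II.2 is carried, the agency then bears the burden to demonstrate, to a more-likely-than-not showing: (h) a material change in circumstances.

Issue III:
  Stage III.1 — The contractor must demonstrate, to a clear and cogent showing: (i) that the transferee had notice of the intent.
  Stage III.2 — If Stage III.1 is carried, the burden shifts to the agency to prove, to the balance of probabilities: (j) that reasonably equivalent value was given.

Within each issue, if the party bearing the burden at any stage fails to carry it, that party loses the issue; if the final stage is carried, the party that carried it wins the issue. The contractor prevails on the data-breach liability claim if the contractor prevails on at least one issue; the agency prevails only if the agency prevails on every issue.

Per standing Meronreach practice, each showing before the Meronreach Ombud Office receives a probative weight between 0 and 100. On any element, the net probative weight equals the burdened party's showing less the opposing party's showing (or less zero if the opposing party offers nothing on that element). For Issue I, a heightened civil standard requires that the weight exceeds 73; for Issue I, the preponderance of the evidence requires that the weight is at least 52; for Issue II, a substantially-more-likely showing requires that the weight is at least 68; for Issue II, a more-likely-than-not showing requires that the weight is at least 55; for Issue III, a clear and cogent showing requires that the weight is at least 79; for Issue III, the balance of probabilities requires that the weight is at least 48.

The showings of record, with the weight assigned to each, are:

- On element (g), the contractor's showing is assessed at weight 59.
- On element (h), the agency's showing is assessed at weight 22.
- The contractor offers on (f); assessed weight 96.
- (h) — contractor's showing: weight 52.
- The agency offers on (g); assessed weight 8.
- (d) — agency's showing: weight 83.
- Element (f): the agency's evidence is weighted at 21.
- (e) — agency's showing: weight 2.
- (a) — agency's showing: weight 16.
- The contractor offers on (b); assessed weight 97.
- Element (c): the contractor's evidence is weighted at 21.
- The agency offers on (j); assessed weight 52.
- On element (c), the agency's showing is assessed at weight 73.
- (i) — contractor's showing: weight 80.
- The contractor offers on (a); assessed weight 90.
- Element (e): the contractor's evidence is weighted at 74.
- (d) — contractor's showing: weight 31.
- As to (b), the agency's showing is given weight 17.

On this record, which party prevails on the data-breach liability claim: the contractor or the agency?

agency

— Issue I —
Stage I.1 (contractor, a heightened civil standard, weight exceeds 73): (a) net 90−16=74 > 73 — meets; (b) net 97−17=80 > 73 — meets.
  Stage I.1 is satisfied; the onus moves to the agency.
Stage I.2 (agency, the preponderance of the evidence, weight is at least 52): (c) net 73−21=52 ≥ 52 — meets; (d) net 83−31=52 ≥ 52 — meets.
  Stage I.2 carried; the final stage is satisfied.
All stages carried — the agency prevails on this issue.
— Issue II —
At Stage II.1 the contractor must meet a substantially-more-likely showing (weight is at least 68): on (e) the weight is 74 less the opposing 2 gives net 72, which does reach 68, so (e) meets the standard; on (f) the weight is 96 less the opposing 21 gives net 75, ≥ 68, so (f) meets the standard.
  Stage II.1 carried; the burden remains with the contractor.
At Stage II.2 the contractor must meet a more-likely-than-not showing (weight is at least 55): on (g) the weight is 59 less the opposing 8 gives net 51, < 55, so (g) does not meet the standard.
  Not every element is met, so the contractor fails to carry Stage II.2.
The analysis ends at Stage II.2; the agency prevails on this issue.
— Issue III —
Stage III.1 (contractor, a clear and cogent showing, weight is at least 79): (i) 80 ≥ 79 — meets.
  Stage III.1 is satisfied; the onus moves to the agency.
Stage III.2 (agency, the balance of probabilities, weight is at least 48): (j) 52 ≥ 48 — meets.
  All elements met at the final stage.
All stages carried — the agency prevails on this issue.
Per-issue: Issue I → agency; Issue II → agency; Issue III → agency. The contractor must prevail on at least one issue; overall, the agency prevails.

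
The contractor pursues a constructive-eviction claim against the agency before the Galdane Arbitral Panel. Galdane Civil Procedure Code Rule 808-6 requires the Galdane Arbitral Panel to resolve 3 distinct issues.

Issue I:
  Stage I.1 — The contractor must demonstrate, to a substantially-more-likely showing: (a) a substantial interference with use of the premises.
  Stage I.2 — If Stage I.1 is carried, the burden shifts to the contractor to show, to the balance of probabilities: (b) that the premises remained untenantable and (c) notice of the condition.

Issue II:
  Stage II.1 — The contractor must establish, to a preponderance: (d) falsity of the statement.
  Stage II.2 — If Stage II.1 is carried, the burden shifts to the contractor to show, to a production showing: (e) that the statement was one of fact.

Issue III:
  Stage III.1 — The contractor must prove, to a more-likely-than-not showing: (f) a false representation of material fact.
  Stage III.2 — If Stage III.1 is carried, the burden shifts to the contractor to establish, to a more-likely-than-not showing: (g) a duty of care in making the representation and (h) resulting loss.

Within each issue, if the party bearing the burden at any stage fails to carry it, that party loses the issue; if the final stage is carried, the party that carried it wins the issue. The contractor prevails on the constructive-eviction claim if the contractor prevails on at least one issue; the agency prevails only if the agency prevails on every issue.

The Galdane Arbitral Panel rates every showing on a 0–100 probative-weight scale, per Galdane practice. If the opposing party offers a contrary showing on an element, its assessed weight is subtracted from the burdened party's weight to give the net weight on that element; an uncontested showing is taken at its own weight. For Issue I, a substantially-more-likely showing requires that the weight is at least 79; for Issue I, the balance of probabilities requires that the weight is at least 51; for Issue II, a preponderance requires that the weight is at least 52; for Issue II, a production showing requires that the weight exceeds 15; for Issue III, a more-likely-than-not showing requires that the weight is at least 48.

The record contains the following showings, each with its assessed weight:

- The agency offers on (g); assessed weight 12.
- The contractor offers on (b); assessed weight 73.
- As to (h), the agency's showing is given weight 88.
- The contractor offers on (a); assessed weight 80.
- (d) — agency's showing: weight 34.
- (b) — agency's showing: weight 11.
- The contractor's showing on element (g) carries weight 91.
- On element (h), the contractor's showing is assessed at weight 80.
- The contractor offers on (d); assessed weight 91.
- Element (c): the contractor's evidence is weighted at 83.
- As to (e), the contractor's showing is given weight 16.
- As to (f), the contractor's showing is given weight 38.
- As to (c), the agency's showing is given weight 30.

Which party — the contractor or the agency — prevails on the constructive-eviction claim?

contractor

— Issue I —
Stage I.1 (contractor, a substantially-more-likely showing, weight is at least 79): (a) 80 ≥ 79 — meets.
  Stage I.1 is satisfied; the contractor continues to bear the burden.
Stage I.2 (contractor, the balance of probabilities, weight is at least 51): (b) net 73−11=62 ≥ 51 — meets; (c) net 83−30=53 ≥ 51 — meets.
  The contractor carries the last stage.
With every stage satisfied, the contractor prevails on this issue.
— Issue II —
Stage II.1 (contractor, a preponderance, weight is at least 52): (d) net 91−34=57 ≥ 52 — meets.
  Stage II.1 carried; the burden remains with the contractor.
Stage II.2 (contractor, a production showing, weight exceeds 15): (e) 16 > 15 — meets.
  Stage II.2 carried; the final stage is satisfied.
All stages carried — the contractor prevails on this issue.
— Issue III —
Stage III.1 (contractor, a more-likely-than-not showing, weight is at least 48): (f) 38 < 48 — fails.
  The contractor does not carry Stage III.1.
So the agency prevails on this issue.
Per-issue: Issue I → contractor; Issue II → contractor; Issue III → agency. The contractor must prevail on at least one issue; overall, the contractor prevails.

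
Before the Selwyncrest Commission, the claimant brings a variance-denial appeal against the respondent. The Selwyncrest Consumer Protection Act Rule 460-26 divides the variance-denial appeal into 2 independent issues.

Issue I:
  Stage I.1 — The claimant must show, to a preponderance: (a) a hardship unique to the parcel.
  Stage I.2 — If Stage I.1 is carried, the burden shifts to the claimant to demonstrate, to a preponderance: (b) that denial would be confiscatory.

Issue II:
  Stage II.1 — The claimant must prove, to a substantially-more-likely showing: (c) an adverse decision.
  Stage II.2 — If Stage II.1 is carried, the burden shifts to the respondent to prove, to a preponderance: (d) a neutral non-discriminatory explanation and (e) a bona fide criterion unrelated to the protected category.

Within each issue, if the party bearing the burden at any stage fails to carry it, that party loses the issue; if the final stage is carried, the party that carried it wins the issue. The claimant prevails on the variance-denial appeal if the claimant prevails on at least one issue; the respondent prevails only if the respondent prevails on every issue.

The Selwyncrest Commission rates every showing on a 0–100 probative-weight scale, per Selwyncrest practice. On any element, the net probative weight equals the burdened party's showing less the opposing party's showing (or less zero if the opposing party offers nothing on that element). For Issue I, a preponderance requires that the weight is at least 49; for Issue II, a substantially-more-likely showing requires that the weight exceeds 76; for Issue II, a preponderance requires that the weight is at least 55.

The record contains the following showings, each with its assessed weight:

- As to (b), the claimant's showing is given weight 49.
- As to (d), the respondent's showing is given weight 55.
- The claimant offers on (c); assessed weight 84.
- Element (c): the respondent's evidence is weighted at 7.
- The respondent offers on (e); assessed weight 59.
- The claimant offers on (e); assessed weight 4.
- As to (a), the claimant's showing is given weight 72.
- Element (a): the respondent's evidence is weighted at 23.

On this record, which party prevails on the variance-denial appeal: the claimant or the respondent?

— Issue I —
Stage I.1 — burden on claimant; standard: a preponderance (weight is at least 49).
    (a): 72 − 23 = 49 ≥ 49 [met]
  Stage I.1 carried; the burden remains with the claimant.
Stage I.2 — burden on claimant; standard: a preponderance (weight is at least 49).
    (b): 49 ≥ 49 [met]
  All elements met at the final stage.
With every stage satisfied, the claimant prevails on this issue.
— Issue II —
At Stage II.1 the claimant must meet a substantially-more-likely showing (weight exceeds 76): on (c) the weight is 84 less the opposing 7 gives net 77, > 76, so (c) meets the standard.
  Stage II.1 is satisfied; the onus moves to the respondent.
At Stage II.2 the respondent must meet a preponderance (weight is at least 55): on (d) the weight is 55, which does reach 55, so (d) meets the standard; on (e) the weight is 59 less the opposing 4 gives net 55, which does reach 55, so (e) meets the standard.
  Stage II.2 carried; the final stage is satisfied.
With every stage satisfied, the respondent prevails on this issue.
Per-issue: Issue I → claimant; Issue II → respondent. The claimant must prevail on at least one issue; overall, the claimant prevails.

claimant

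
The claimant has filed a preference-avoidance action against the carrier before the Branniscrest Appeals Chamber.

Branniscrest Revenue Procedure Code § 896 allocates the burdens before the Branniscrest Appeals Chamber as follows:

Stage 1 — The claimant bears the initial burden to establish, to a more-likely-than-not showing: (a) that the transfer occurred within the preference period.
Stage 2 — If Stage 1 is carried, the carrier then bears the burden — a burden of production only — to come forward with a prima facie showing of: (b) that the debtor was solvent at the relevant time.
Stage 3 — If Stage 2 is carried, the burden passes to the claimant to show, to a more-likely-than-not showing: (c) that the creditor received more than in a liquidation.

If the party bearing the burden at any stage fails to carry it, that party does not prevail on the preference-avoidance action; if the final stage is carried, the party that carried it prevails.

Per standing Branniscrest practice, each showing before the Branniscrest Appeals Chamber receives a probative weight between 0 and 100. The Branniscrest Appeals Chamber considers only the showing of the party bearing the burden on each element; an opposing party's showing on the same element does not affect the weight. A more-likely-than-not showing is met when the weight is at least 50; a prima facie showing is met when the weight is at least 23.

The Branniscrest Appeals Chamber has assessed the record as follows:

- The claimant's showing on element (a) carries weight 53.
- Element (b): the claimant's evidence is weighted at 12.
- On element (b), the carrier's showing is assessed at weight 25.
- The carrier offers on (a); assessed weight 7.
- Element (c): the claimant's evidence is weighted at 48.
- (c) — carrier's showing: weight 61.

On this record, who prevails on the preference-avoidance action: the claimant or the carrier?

Stage 1 — burden on claimant; standard: a more-likely-than-not showing (weight is at least 50).
    (a): 53 (carrier's 7 disregarded) ≥ 50 [met]
  The claimant carries Stage 1; the carrier now bears the burden.
Stage 2 — burden on carrier; standard: a prima facie showing (weight is at least 23).
    (b): 25 (claimant's 12 disregarded) ≥ 23 [met]
  Stage 2 carried; the burden shifts to the claimant.
Stage 3 — burden on claimant; standard: a more-likely-than-not showing (weight is at least 50).
    (c): 48 (carrier's 61 disregarded) < 50 [not met]
  The claimant does not carry Stage 3.
So the carrier prevails.

carrier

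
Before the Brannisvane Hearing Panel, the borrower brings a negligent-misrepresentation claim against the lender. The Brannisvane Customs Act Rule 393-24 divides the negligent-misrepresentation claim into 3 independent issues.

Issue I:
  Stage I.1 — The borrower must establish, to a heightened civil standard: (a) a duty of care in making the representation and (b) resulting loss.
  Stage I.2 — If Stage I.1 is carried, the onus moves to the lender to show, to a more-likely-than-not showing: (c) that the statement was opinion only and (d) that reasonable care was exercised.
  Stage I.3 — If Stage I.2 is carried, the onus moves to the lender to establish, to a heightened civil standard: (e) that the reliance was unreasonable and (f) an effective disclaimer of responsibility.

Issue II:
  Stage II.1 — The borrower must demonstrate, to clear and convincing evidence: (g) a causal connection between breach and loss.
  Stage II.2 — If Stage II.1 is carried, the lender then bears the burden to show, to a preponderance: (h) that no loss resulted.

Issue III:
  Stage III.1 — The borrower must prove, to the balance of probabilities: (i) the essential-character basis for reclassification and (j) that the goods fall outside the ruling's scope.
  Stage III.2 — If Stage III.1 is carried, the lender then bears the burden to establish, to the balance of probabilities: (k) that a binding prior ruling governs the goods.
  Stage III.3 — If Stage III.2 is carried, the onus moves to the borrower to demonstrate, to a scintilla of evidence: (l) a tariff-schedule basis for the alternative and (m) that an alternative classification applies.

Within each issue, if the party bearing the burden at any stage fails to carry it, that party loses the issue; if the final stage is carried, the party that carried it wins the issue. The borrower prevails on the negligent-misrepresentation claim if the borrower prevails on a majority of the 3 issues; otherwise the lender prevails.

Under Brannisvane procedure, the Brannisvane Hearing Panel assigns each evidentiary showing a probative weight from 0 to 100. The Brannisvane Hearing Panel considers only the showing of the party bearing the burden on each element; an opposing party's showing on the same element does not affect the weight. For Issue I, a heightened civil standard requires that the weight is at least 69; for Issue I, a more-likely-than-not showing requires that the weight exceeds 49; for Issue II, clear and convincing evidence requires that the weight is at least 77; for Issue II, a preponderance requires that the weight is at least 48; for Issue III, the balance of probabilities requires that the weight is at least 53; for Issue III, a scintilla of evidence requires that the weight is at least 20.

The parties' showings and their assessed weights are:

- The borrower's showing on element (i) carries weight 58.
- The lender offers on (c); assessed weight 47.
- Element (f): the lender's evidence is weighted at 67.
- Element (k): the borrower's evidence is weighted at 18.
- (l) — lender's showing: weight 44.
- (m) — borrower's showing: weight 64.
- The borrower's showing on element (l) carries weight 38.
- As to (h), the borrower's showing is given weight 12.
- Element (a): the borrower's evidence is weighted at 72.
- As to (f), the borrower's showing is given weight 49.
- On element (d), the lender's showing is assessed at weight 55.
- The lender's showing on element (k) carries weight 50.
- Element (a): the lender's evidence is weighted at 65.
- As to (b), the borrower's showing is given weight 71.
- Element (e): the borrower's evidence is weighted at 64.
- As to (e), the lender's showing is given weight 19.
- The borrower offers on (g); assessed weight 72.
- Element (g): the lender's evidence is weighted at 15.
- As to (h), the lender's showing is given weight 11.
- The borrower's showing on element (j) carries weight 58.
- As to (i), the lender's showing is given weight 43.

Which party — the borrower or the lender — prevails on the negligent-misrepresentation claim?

— Issue I —
Stage I.1 (borrower, a heightened civil standard, weight is at least 69): (a) 72 (lender's 65 disregarded) ≥ 69 — meets; (b) 71 ≥ 69 — meets.
  Stage I.1 is satisfied; the onus moves to the lender.
Stage I.2 (lender, a more-likely-than-not showing, weight exceeds 49): (c) 47 ≤ 49 — fails; (d) 55 > 49 — meets.
  Not every element is met, so the lender fails to carry Stage I.2.
So the borrower prevails on this issue.
— Issue II —
Stage II.1 — burden on borrower; standard: clear and convincing evidence (weight is at least 77).
    (g): 72 (lender's 15 disregarded) < 77 [not met]
  The borrower does not carry Stage II.1.
The analysis ends at Stage II.1; the lender prevails on this issue.
— Issue III —
Stage III.1 — burden on borrower; standard: the balance of probabilities (weight is at least 53).
    (i): 58 (lender's 43 disregarded) ≥ 53 [met]
    (j): 58 ≥ 53 [met]
  The borrower carries Stage III.1; the lender now bears the burden.
Stage III.2 — burden on lender; standard: the balance of probabilities (weight is at least 53).
    (k): 50 (borrower's 18 disregarded) < 53 [not met]
  Stage III.2 not carried; the lender fails its burden.
The analysis ends at Stage III.2; the borrower prevails on this issue.
Per-issue: Issue I → borrower; Issue II → lender; Issue III → borrower. The borrower must prevail on a majority of issues; overall, the borrower prevails.

borrower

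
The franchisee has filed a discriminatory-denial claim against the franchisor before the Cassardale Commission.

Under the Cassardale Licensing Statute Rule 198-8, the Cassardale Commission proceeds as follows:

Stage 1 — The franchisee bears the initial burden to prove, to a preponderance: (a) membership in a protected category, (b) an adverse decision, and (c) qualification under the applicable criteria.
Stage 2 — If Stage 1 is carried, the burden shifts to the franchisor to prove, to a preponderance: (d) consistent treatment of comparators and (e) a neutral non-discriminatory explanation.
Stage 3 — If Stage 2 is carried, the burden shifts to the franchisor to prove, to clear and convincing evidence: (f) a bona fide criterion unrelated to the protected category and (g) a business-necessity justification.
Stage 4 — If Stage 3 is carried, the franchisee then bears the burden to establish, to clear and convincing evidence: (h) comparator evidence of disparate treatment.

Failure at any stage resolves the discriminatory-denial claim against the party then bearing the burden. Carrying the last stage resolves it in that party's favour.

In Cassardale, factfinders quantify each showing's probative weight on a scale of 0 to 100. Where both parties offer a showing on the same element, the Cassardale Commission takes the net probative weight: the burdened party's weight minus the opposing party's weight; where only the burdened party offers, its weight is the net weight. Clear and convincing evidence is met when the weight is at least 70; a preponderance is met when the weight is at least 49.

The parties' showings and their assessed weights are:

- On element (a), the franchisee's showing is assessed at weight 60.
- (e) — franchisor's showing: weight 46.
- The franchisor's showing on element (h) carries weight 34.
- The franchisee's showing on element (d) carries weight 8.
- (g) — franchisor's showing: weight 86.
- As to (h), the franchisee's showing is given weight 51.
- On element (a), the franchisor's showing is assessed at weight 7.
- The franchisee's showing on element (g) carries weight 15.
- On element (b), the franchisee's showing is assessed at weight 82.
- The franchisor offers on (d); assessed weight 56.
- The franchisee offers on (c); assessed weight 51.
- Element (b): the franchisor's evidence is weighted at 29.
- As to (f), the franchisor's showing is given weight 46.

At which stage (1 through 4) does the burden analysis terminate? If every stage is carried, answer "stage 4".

Stage 1 (franchisee, a preponderance, weight is at least 49): (a) net 60−7=53 ≥ 49 — meets; (b) net 82−29=53 ≥ 49 — meets; (c) 51 ≥ 49 — meets.
  All elements met. The burden passes to the franchisor.
Stage 2 (franchisor, a preponderance, weight is at least 49): (d) net 56−8=48 < 49 — fails; (e) 46 < 49 — fails.
  Stage 2 not carried; the franchisor fails its burden.
So the franchisee prevails.

stage 2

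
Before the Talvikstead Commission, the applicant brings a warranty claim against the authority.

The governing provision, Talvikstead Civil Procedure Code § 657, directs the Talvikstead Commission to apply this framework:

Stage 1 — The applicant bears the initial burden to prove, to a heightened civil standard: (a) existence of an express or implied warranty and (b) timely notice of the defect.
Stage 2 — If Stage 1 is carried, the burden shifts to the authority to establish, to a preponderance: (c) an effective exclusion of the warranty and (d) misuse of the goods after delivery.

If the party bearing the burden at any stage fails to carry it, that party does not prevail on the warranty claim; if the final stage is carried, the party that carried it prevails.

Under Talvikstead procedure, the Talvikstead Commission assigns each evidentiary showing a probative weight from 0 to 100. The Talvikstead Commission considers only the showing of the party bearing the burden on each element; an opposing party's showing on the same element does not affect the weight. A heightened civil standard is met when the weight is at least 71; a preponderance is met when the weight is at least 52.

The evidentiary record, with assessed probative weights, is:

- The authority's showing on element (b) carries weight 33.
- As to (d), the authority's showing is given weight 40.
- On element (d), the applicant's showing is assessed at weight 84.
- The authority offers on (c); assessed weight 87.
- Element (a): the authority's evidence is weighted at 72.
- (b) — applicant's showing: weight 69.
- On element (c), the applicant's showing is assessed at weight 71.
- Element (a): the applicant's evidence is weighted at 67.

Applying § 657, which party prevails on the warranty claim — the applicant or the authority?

authority

Stage 1 (applicant, a heightened civil standard, weight is at least 71): (a) 67 (authority's 72 disregarded) < 71 — fails; (b) 69 (authority's 33 disregarded) < 71 — fails.
  Not every element is met, so the applicant fails to carry Stage 1.
The analysis ends at Stage 1; the authority prevails.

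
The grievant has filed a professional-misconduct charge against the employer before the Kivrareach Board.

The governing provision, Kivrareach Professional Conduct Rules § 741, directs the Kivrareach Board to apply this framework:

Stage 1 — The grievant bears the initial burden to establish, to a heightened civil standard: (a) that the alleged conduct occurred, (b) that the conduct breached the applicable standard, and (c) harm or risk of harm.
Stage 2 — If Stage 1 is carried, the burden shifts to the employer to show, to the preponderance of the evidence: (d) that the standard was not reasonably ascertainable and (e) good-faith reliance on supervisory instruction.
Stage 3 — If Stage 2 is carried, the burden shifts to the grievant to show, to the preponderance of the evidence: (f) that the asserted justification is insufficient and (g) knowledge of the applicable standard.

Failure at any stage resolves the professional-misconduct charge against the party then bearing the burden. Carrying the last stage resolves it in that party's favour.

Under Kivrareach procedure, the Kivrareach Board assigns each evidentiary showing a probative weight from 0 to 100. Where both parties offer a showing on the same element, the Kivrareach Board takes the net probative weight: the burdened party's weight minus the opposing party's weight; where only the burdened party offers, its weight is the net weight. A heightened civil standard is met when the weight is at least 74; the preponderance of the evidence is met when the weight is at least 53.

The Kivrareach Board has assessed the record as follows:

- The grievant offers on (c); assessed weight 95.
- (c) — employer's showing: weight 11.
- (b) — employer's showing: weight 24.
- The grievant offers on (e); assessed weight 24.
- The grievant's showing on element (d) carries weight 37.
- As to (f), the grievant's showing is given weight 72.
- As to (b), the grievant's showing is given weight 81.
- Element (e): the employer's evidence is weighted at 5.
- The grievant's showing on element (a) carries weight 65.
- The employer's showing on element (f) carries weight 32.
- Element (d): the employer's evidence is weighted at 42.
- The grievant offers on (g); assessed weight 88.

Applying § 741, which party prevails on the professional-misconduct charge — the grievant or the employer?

At Stage 1 the grievant must meet a heightened civil standard (weight is at least 74): on (a) the weight is 65, < 74, so (a) does not meet the standard; on (b) the weight is 81 less the opposing 24 gives net 57, < 74, so (b) does not meet the standard; on (c) the weight is 95 less the opposing 11 gives net 84, which does reach 74, so (c) meets the standard.
  The grievant does not carry Stage 1.
So the employer prevails.

employer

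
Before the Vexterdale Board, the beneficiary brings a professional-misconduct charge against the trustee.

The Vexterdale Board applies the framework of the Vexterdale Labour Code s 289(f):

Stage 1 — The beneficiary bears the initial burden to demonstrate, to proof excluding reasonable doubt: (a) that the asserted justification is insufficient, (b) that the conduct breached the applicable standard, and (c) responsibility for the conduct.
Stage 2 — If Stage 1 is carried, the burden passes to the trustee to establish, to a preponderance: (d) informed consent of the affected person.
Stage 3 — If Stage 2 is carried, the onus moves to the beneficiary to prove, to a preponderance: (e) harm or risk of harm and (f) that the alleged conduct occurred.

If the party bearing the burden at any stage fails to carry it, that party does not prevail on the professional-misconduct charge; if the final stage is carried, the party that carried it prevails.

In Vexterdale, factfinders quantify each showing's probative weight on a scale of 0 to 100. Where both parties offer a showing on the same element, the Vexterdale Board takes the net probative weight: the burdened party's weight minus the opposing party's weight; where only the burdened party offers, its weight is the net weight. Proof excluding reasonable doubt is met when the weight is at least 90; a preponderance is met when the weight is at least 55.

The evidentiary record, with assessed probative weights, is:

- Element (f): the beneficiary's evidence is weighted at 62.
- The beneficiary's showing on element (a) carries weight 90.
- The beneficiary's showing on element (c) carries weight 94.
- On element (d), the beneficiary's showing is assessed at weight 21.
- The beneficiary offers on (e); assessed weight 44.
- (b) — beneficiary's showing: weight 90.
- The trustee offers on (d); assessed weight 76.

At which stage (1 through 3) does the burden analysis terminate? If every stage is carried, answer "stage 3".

stage 3

Stage 1 — burden on beneficiary; standard: proof excluding reasonable doubt (weight is at least 90).
    (a): 90 ≥ 90 [met]
    (b): 90 ≥ 90 [met]
    (c): 94 ≥ 90 [met]
  All elements met. The burden passes to the trustee.
Stage 2 — burden on trustee; standard: a preponderance (weight is at least 55).
    (d): 76 − 21 = 55 ≥ 55 [met]
  The trustee carries Stage 2; the beneficiary now bears the burden.
Stage 3 — burden on beneficiary; standard: a preponderance (weight is at least 55).
    (e): 44 < 55 [not met]
    (f): 62 ≥ 55 [met]
  Not every element is met, so the beneficiary fails to carry Stage 3.
The analysis ends at Stage 3; the trustee prevails.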